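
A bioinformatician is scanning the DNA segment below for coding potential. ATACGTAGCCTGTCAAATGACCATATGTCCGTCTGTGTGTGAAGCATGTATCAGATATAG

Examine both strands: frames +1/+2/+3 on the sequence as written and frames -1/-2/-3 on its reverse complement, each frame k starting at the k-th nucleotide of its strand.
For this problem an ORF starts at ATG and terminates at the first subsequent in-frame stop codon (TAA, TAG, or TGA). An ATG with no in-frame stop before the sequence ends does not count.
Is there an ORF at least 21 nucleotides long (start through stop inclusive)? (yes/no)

Reverse complement (5'→3'): CTATATCTGATACATGCTTCACACACAGACGGACATATGGTCATTTGACAGGCTACGTAT
Frame +1: ATA CGT AGC CTG TCA AAT GAC CAT ATG TCC GTC TGT GTG TGA AGC ATG TAT CAG ATA TAG — ATG at 25, stop TGA at 40 → 18 nt; ATG at 46, stop TAG at 58 → 15 nt.
Frame +2: TAC GTA GCC TGT CAA ATG ACC ATA TGT CCG TCT GTG TGT GAA GCA TGT ATC AGA TAT — no ATG→stop ORF.
Frame +3: ACG TAG CCT GTC AAA TGA CCA TAT GTC CGT CTG TGT GTG AAG CAT GTA TCA GAT ATA — no ATG→stop ORF.
Frame -1: CTA TAT CTG ATA CAT GCT TCA CAC ACA GAC GGA CAT ATG GTC ATT TGA CAG GCT ACG TAT — ATG at 37, stop TGA at 46 → 12 nt.
Frame -2: TAT ATC TGA TAC ATG CTT CAC ACA CAG ACG GAC ATA TGG TCA TTT GAC AGG CTA CGT — no ATG→stop ORF.
Frame -3: ATA TCT GAT ACA TGC TTC ACA CAC AGA CGG ACA TAT GGT CAT TTG ACA GGC TAC GTA — no ATG→stop ORF.
Largest ORF found is 18 nucleotides < 21, so no.

no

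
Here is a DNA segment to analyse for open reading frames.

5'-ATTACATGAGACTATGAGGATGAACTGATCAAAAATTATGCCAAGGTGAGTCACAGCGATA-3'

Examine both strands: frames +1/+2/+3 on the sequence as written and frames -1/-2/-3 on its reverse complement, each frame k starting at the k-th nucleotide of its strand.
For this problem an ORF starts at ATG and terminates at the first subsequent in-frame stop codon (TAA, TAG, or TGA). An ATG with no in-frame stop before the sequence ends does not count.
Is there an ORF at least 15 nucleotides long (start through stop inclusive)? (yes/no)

Reverse complement (5'→3'): TATCGCTGTGACTCACCTTGGCATAATTTTTGATCAGTTCATCCTCATAGTCTCATGTAAT
Frame +1: ATT ACA TGA GAC TAT GAG GAT GAA CTG ATC AAA AAT TAT GCC AAG GTG AGT CAC AGC GAT — no ATG→stop ORF.
Frame +2: TTA CAT GAG ACT ATG AGG ATG AAC TGA TCA AAA ATT ATG CCA AGG TGA GTC ACA GCG ATA — ATG at 14, stop TGA at 26 → 15 nt; ATG at 20, stop TGA at 26 → 9 nt; ATG at 38, stop TGA at 47 → 12 nt.
Frame +3: TAC ATG AGA CTA TGA GGA TGA ACT GAT CAA AAA TTA TGC CAA GGT GAG TCA CAG CGA — ATG at 6, stop TGA at 15 → 12 nt.
Frame -1: TAT CGC TGT GAC TCA CCT TGG CAT AAT TTT TGA TCA GTT CAT CCT CAT AGT CTC ATG TAA — ATG at 55, stop TAA at 58 → 6 nt.
Frame -2: ATC GCT GTG ACT CAC CTT GGC ATA ATT TTT GAT CAG TTC ATC CTC ATA GTC TCA TGT AAT — no ATG→stop ORF.
Frame -3: TCG CTG TGA CTC ACC TTG GCA TAA TTT TTG ATC AGT TCA TCC TCA TAG TCT CAT GTA — no ATG→stop ORF.
Frame +2 has an ORF of 15 nucleotides (positions 14–28) ≥ 15, so yes.

yes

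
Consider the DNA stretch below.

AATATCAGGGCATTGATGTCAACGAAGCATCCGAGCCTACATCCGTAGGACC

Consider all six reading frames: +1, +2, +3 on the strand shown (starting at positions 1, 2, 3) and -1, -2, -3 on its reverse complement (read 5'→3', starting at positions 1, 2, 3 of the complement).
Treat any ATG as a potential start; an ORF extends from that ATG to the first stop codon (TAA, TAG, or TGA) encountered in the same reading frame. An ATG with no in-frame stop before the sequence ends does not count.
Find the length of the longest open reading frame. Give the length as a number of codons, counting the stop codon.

Reverse complement (5'→3'): GGTCCTACGGATGTAGGCTCGGATGCTTCGTTGACATCAATGCCCTGATATT
Frame +1: AAT ATC AGG GCA TTG ATG TCA ACG AAG CAT CCG AGC CTA CAT CCG TAG GAC — ATG at 16, stop TAG at 46 → 33 nt.
Frame +2: ATA TCA GGG CAT TGA TGT CAA CGA AGC ATC CGA GCC TAC ATC CGT AGG ACC — no ATG→stop ORF.
Frame +3: TAT CAG GGC ATT GAT GTC AAC GAA GCA TCC GAG CCT ACA TCC GTA GGA — no ATG→stop ORF.
Frame -1: GGT CCT ACG GAT GTA GGC TCG GAT GCT TCG TTG ACA TCA ATG CCC TGA TAT — ATG at 40, stop TGA at 46 → 9 nt.
Frame -2: GTC CTA CGG ATG TAG GCT CGG ATG CTT CGT TGA CAT CAA TGC CCT GAT ATT — ATG at 11, stop TAG at 14 → 6 nt; ATG at 23, stop TGA at 32 → 12 nt.
Frame -3: TCC TAC GGA TGT AGG CTC GGA TGC TTC GTT GAC ATC AAT GCC CTG ATA — no ATG→stop ORF.
Longest: frame +1, positions 16–48, 33 nt = 11 codons = 10 aa. → 11 codons.

11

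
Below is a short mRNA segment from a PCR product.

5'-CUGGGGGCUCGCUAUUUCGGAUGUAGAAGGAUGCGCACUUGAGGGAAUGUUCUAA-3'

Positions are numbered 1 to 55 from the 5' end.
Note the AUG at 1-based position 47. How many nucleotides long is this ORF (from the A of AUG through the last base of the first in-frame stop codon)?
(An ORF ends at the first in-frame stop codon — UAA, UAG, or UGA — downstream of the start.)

Codons from position 47: AUG (47–49), UUC (50–52), UAA (53–55).
UAA is the first in-frame stop; ORF spans 47–55, 9 nucleotides.

9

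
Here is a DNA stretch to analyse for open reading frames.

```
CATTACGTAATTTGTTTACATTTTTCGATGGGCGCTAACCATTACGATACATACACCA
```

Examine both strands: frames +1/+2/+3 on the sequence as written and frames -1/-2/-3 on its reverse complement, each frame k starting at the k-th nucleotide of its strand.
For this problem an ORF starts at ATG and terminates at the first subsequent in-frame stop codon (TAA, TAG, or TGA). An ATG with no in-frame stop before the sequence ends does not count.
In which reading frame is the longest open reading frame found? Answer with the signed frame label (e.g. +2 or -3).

Reverse complement (5'→3'): TGGTGTATGTATCGTAATGGTTAGCGCCCATCGAAAAATGTAAACAAATTACGTAATG
Frame +1: CAT TAC GTA ATT TGT TTA CAT TTT TCG ATG GGC GCT AAC CAT TAC GAT ACA TAC ACC — no ATG→stop ORF.
Frame +2: ATT ACG TAA TTT GTT TAC ATT TTT CGA TGG GCG CTA ACC ATT ACG ATA CAT ACA CCA — no ATG→stop ORF.
Frame +3: TTA CGT AAT TTG TTT ACA TTT TTC GAT GGG CGC TAA CCA TTA CGA TAC ATA CAC — no ATG→stop ORF.
Frame -1: TGG TGT ATG TAT CGT AAT GGT TAG CGC CCA TCG AAA AAT GTA AAC AAA TTA CGT AAT — ATG at 7, stop TAG at 22 → 18 nt.
Frame -2: GGT GTA TGT ATC GTA ATG GTT AGC GCC CAT CGA AAA ATG TAA ACA AAT TAC GTA ATG — ATG at 17, stop TAA at 41 → 27 nt; ATG at 38, stop TAA at 41 → 6 nt.
Frame -3: GTG TAT GTA TCG TAA TGG TTA GCG CCC ATC GAA AAA TGT AAA CAA ATT ACG TAA — no ATG→stop ORF.
Longest ORF is 27 nt in frame -2 (positions 17–43).

-2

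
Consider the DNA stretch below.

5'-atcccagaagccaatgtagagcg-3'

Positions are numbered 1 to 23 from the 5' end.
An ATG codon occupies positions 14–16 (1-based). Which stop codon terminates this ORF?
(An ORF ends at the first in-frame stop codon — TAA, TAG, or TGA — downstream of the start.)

TAG

Codons from position 14: ATG (14–16), TAG (17–19).
The first in-frame stop codon is TAG.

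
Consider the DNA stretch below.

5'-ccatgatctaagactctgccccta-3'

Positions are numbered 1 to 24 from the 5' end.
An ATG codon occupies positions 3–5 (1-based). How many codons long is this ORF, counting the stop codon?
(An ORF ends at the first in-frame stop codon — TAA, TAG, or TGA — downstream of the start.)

Codons from position 3: ATG (3–5), ATC (6–8), TAA (9–11).
TAA is the first in-frame stop; that's 3 codons including the stop.

3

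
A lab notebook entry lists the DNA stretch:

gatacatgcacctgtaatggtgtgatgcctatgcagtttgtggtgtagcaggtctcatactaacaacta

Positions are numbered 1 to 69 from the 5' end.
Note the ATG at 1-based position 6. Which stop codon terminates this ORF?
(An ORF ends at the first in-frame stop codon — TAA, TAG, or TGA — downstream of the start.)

Codons from position 6: ATG (6–8), CAC (9–11), CTG (12–14), TAA (15–17).
The first in-frame stop codon is TAA.

TAA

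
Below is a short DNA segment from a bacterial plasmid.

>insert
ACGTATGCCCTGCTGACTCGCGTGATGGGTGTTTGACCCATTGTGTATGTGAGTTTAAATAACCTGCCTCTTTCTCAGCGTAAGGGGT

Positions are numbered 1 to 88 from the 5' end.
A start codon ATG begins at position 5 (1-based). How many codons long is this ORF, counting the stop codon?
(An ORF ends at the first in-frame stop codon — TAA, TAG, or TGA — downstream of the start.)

4

Codons from position 5: ATG (5–7), CCC (8–10), TGC (11–13), TGA (14–16).
TGA is the first in-frame stop; that's 4 codons including the stop.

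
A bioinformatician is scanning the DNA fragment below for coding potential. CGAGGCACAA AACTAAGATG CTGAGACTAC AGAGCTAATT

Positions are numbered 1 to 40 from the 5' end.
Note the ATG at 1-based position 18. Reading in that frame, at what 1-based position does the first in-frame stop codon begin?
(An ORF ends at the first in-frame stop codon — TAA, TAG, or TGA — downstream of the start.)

Codons from position 18: ATG (18–20), CTG (21–23), AGA (24–26), CTA (27–29), CAG (30–32), AGC (33–35), TAA (36–38).
TAA is a stop codon; it begins at position 36.

36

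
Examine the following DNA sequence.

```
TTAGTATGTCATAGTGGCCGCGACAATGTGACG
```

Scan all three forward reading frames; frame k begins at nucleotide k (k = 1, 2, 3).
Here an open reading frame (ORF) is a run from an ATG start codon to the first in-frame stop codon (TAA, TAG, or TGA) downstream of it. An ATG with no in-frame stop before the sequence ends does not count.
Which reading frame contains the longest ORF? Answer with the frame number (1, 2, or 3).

3

Frame 1: TTA GTA TGT CAT AGT GGC CGC GAC AAT GTG ACG — no ATG→stop ORF.
Frame 2: TAG TAT GTC ATA GTG GCC GCG ACA ATG TGA — ATG at 26, stop TGA at 29 → 6 nt.
Frame 3: AGT ATG TCA TAG TGG CCG CGA CAA TGT GAC — ATG at 6, stop TAG at 12 → 9 nt.
Longest ORF is 9 nt in frame 3 (positions 6–14).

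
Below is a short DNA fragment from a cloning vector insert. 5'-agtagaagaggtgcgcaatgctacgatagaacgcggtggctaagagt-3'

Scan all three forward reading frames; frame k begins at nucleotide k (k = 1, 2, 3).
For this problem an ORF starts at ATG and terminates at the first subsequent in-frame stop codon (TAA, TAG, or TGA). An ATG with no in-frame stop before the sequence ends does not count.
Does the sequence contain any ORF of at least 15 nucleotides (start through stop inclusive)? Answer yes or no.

no

Frame 1: AGT AGA AGA GGT GCG CAA TGC TAC GAT AGA ACG CGG TGG CTA AGA — no ATG→stop ORF.
Frame 2: GTA GAA GAG GTG CGC AAT GCT ACG ATA GAA CGC GGT GGC TAA GAG — no ATG→stop ORF.
Frame 3: TAG AAG AGG TGC GCA ATG CTA CGA TAG AAC GCG GTG GCT AAG AGT — ATG at 18, stop TAG at 27 → 12 nt.
Largest ORF found is 12 nucleotides < 15, so no.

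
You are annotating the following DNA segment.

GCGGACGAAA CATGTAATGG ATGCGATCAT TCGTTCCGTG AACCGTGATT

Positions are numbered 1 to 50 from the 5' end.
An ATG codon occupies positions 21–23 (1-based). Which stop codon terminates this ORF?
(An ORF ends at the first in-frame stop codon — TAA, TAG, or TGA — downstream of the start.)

TGA

Codons from position 21: ATG (21–23), CGA (24–26), TCA (27–29), TTC (30–32), GTT (33–35), CCG (36–38), TGA (39–41).
The first in-frame stop codon is TGA.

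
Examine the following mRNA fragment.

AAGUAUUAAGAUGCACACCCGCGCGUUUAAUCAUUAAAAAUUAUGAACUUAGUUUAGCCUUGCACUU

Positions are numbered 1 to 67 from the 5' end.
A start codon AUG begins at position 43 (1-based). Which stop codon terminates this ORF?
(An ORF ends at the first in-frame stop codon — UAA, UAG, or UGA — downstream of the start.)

Codons from position 43: AUG (43–45), AAC (46–48), UUA (49–51), GUU (52–54), UAG (55–57).
The first in-frame stop codon is UAG.

UAG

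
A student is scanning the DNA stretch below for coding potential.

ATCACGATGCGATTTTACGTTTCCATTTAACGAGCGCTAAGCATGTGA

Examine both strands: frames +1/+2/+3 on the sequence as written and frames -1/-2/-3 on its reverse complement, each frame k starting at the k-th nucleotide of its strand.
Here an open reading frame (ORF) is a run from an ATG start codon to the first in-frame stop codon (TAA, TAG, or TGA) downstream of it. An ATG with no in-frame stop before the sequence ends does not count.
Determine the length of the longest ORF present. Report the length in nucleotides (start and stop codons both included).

Reverse complement (5'→3'): TCACATGCTTAGCGCTCGTTAAATGGAAACGTAAAATCGCATCGTGAT
Frame +1: ATC ACG ATG CGA TTT TAC GTT TCC ATT TAA CGA GCG CTA AGC ATG TGA — ATG at 7, stop TAA at 28 → 24 nt; ATG at 43, stop TGA at 46 → 6 nt.
Frame +2: TCA CGA TGC GAT TTT ACG TTT CCA TTT AAC GAG CGC TAA GCA TGT — no ATG→stop ORF.
Frame +3: CAC GAT GCG ATT TTA CGT TTC CAT TTA ACG AGC GCT AAG CAT GTG — no ATG→stop ORF.
Frame -1: TCA CAT GCT TAG CGC TCG TTA AAT GGA AAC GTA AAA TCG CAT CGT GAT — no ATG→stop ORF.
Frame -2: CAC ATG CTT AGC GCT CGT TAA ATG GAA ACG TAA AAT CGC ATC GTG — ATG at 5, stop TAA at 20 → 18 nt; ATG at 23, stop TAA at 32 → 12 nt.
Frame -3: ACA TGC TTA GCG CTC GTT AAA TGG AAA CGT AAA ATC GCA TCG TGA — no ATG→stop ORF.
Longest: frame +1, positions 7–30, 24 nt = 8 codons = 7 aa. → 24 nucleotides.

24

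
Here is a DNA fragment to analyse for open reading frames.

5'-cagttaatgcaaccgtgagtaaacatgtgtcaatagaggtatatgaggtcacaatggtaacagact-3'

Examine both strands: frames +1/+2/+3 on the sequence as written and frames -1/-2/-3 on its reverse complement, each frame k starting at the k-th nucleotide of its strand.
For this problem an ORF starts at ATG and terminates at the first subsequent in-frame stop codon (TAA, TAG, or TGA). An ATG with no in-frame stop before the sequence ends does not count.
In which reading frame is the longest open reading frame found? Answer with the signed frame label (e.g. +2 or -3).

Reverse complement (5'→3'): AGTCTGTTACCATTGTGACCTCATATACCTCTATTGACACATGTTTACTCACGGTTGCATTAACTG
Frame +1: CAG TTA ATG CAA CCG TGA GTA AAC ATG TGT CAA TAG AGG TAT ATG AGG TCA CAA TGG TAA CAG ACT — ATG at 7, stop TGA at 16 → 12 nt; ATG at 25, stop TAG at 34 → 12 nt; ATG at 43, stop TAA at 58 → 18 nt.
Frame +2: AGT TAA TGC AAC CGT GAG TAA ACA TGT GTC AAT AGA GGT ATA TGA GGT CAC AAT GGT AAC AGA — no ATG→stop ORF.
Frame +3: GTT AAT GCA ACC GTG AGT AAA CAT GTG TCA ATA GAG GTA TAT GAG GTC ACA ATG GTA ACA GAC — no ATG→stop ORF.
Frame -1: AGT CTG TTA CCA TTG TGA CCT CAT ATA CCT CTA TTG ACA CAT GTT TAC TCA CGG TTG CAT TAA CTG — no ATG→stop ORF.
Frame -2: GTC TGT TAC CAT TGT GAC CTC ATA TAC CTC TAT TGA CAC ATG TTT ACT CAC GGT TGC ATT AAC — no ATG→stop ORF.
Frame -3: TCT GTT ACC ATT GTG ACC TCA TAT ACC TCT ATT GAC ACA TGT TTA CTC ACG GTT GCA TTA ACT — no ATG→stop ORF.
Longest ORF is 18 nt in frame +1 (positions 43–60).

+1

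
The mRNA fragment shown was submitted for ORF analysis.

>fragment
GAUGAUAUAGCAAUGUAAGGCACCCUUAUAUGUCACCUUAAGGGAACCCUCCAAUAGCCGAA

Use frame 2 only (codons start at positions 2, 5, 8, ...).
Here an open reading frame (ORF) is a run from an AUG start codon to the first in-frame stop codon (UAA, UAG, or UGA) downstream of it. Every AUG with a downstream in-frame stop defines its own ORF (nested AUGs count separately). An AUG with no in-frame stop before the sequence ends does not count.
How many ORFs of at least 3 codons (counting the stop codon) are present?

1

Frame 2: AUG AUA UAG CAA UGU AAG GCA CCC UUA UAU GUC ACC UUA AGG GAA CCC UCC AAU AGC CGA — AUG at 2, stop UAG at 8 → 9 nt.
ORFs ≥ 3 codons: frame 2 2–10 (3 codons). Count = 1.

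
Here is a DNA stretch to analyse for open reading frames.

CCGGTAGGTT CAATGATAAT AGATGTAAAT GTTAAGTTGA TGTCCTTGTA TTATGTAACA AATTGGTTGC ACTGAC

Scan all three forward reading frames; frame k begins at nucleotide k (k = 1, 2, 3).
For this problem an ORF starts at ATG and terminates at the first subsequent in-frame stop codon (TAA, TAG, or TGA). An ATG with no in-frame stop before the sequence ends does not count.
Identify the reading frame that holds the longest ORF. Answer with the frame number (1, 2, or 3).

1

Frame 1: CCG GTA GGT TCA ATG ATA ATA GAT GTA AAT GTT AAG TTG ATG TCC TTG TAT TAT GTA ACA AAT TGG TTG CAC TGA — ATG at 13, stop TGA at 73 → 63 nt; ATG at 40, stop TGA at 73 → 36 nt.
Frame 2: CGG TAG GTT CAA TGA TAA TAG ATG TAA ATG TTA AGT TGA TGT CCT TGT ATT ATG TAA CAA ATT GGT TGC ACT GAC — ATG at 23, stop TAA at 26 → 6 nt; ATG at 29, stop TGA at 38 → 12 nt; ATG at 53, stop TAA at 56 → 6 nt.
Frame 3: GGT AGG TTC AAT GAT AAT AGA TGT AAA TGT TAA GTT GAT GTC CTT GTA TTA TGT AAC AAA TTG GTT GCA CTG — no ATG→stop ORF.
Longest ORF is 63 nt in frame 1 (positions 13–75).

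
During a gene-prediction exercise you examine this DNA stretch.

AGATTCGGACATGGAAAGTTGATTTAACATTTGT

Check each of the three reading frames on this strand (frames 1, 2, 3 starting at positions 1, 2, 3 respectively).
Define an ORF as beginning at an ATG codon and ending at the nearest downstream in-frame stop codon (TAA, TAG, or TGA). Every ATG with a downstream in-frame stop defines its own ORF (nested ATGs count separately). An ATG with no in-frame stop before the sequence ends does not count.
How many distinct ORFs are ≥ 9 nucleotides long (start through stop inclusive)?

Frame 1: AGA TTC GGA CAT GGA AAG TTG ATT TAA CAT TTG — no ATG→stop ORF.
Frame 2: GAT TCG GAC ATG GAA AGT TGA TTT AAC ATT TGT — ATG at 11, stop TGA at 20 → 12 nt.
Frame 3: ATT CGG ACA TGG AAA GTT GAT TTA ACA TTT — no ATG→stop ORF.
ORFs ≥ 9 nucleotides: frame 2 11–22 (12 nucleotides). Count = 1.

1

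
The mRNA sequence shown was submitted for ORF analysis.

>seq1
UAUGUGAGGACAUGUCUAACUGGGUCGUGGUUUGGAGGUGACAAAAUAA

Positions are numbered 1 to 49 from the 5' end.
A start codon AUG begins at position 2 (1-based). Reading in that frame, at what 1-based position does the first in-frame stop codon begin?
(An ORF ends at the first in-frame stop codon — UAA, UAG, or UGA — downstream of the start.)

Codons from position 2: AUG (2–4), UGA (5–7).
UGA is a stop codon; it begins at position 5.

5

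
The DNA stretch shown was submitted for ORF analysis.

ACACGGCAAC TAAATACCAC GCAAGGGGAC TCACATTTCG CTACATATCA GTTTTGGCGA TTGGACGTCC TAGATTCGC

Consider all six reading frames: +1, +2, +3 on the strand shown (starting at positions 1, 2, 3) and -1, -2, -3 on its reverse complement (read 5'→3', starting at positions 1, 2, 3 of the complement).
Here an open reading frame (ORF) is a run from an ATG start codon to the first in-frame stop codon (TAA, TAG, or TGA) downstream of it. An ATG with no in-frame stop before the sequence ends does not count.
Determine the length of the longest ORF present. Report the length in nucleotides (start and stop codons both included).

Reverse complement (5'→3'): GCGAATCTAGGACGTCCAATCGCCAAAACTGATATGTAGCGAAATGTGAGTCCCCTTGCGTGGTATTTAGTTGCCGTGT
Frame +1: ACA CGG CAA CTA AAT ACC ACG CAA GGG GAC TCA CAT TTC GCT ACA TAT CAG TTT TGG CGA TTG GAC GTC CTA GAT TCG — no ATG→stop ORF.
Frame +2: CAC GGC AAC TAA ATA CCA CGC AAG GGG ACT CAC ATT TCG CTA CAT ATC AGT TTT GGC GAT TGG ACG TCC TAG ATT CGC — no ATG→stop ORF.
Frame +3: ACG GCA ACT AAA TAC CAC GCA AGG GGA CTC ACA TTT CGC TAC ATA TCA GTT TTG GCG ATT GGA CGT CCT AGA TTC — no ATG→stop ORF.
Frame -1: GCG AAT CTA GGA CGT CCA ATC GCC AAA ACT GAT ATG TAG CGA AAT GTG AGT CCC CTT GCG TGG TAT TTA GTT GCC GTG — ATG at 34, stop TAG at 37 → 6 nt.
Frame -2: CGA ATC TAG GAC GTC CAA TCG CCA AAA CTG ATA TGT AGC GAA ATG TGA GTC CCC TTG CGT GGT ATT TAG TTG CCG TGT — ATG at 44, stop TGA at 47 → 6 nt.
Frame -3: GAA TCT AGG ACG TCC AAT CGC CAA AAC TGA TAT GTA GCG AAA TGT GAG TCC CCT TGC GTG GTA TTT AGT TGC CGT — no ATG→stop ORF.
Longest: frame -1, positions 34–39, 6 nt = 2 codons = 1 aa. → 6 nucleotides.

6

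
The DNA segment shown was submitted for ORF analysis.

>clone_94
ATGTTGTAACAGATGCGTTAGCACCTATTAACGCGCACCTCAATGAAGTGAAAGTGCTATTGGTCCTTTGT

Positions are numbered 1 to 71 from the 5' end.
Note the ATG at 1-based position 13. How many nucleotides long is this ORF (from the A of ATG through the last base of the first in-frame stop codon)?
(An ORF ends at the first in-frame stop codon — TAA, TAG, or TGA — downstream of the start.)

9

Codons from position 13: ATG (13–15), CGT (16–18), TAG (19–21).
TAG is the first in-frame stop; ORF spans 13–21, 9 nucleotides.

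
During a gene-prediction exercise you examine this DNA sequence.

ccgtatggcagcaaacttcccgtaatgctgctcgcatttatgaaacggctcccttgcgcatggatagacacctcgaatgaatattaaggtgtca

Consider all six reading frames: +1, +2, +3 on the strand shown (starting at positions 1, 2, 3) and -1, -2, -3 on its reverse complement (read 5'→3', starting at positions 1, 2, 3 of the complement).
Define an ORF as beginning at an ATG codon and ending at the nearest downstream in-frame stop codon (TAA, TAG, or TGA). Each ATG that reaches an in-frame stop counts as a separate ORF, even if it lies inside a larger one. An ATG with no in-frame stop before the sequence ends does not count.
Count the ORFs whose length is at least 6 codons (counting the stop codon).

Reverse complement (5'→3'): TGACACCTTAATATTCATTCGAGGTGTCTATCCATGCGCAAGGGAGCCGTTTCATAAATGCGAGCAGCATTACGGGAAGTTTGCTGCCATACGG
Frame +1: CCG TAT GGC AGC AAA CTT CCC GTA ATG CTG CTC GCA TTT ATG AAA CGG CTC CCT TGC GCA TGG ATA GAC ACC TCG AAT GAA TAT TAA GGT GTC — ATG at 25, stop TAA at 85 → 63 nt; ATG at 40, stop TAA at 85 → 48 nt.
Frame +2: CGT ATG GCA GCA AAC TTC CCG TAA TGC TGC TCG CAT TTA TGA AAC GGC TCC CTT GCG CAT GGA TAG ACA CCT CGA ATG AAT ATT AAG GTG TCA — ATG at 5, stop TAA at 23 → 21 nt.
Frame +3: GTA TGG CAG CAA ACT TCC CGT AAT GCT GCT CGC ATT TAT GAA ACG GCT CCC TTG CGC ATG GAT AGA CAC CTC GAA TGA ATA TTA AGG TGT — ATG at 60, stop TGA at 78 → 21 nt.
Frame -1: TGA CAC CTT AAT ATT CAT TCG AGG TGT CTA TCC ATG CGC AAG GGA GCC GTT TCA TAA ATG CGA GCA GCA TTA CGG GAA GTT TGC TGC CAT ACG — ATG at 34, stop TAA at 55 → 24 nt.
Frame -2: GAC ACC TTA ATA TTC ATT CGA GGT GTC TAT CCA TGC GCA AGG GAG CCG TTT CAT AAA TGC GAG CAG CAT TAC GGG AAG TTT GCT GCC ATA CGG — no ATG→stop ORF.
Frame -3: ACA CCT TAA TAT TCA TTC GAG GTG TCT ATC CAT GCG CAA GGG AGC CGT TTC ATA AAT GCG AGC AGC ATT ACG GGA AGT TTG CTG CCA TAC — no ATG→stop ORF.
ORFs ≥ 6 codons: frame +1 25–87 (21 codons), frame +1 40–87 (16 codons), frame +2 5–25 (7 codons), frame +3 60–80 (7 codons), frame -1 34–57 (8 codons). Count = 5.

5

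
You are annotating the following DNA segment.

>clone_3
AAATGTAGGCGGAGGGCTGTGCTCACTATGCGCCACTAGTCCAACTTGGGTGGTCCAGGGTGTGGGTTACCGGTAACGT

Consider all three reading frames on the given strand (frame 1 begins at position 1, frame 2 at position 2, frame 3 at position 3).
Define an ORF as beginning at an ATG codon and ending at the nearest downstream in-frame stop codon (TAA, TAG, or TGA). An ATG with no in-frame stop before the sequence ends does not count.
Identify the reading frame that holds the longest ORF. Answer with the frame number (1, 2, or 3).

1

Frame 1: AAA TGT AGG CGG AGG GCT GTG CTC ACT ATG CGC CAC TAG TCC AAC TTG GGT GGT CCA GGG TGT GGG TTA CCG GTA ACG — ATG at 28, stop TAG at 37 → 12 nt.
Frame 2: AAT GTA GGC GGA GGG CTG TGC TCA CTA TGC GCC ACT AGT CCA ACT TGG GTG GTC CAG GGT GTG GGT TAC CGG TAA CGT — no ATG→stop ORF.
Frame 3: ATG TAG GCG GAG GGC TGT GCT CAC TAT GCG CCA CTA GTC CAA CTT GGG TGG TCC AGG GTG TGG GTT ACC GGT AAC — ATG at 3, stop TAG at 6 → 6 nt.
Longest ORF is 12 nt in frame 1 (positions 28–39).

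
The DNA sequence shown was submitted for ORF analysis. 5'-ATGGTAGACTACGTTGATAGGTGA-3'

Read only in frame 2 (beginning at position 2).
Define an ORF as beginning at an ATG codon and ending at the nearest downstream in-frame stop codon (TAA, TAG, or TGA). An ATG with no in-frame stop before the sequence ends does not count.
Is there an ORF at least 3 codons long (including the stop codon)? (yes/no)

Frame 2: TGG TAG ACT ACG TTG ATA GGT — no ATG→stop ORF.
Largest ORF found is 0 codons < 3, so no.

no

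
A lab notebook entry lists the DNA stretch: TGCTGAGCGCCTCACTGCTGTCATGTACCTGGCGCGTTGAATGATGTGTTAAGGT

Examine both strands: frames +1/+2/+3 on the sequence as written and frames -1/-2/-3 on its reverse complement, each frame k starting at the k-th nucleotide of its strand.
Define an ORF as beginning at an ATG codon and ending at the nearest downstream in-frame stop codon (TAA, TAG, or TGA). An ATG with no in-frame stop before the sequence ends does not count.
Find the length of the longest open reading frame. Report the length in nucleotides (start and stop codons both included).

18

Reverse complement (5'→3'): ACCTTAACACATCATTCAACGCGCCAGGTACATGACAGCAGTGAGGCGCTCAGCA
Frame +1: TGC TGA GCG CCT CAC TGC TGT CAT GTA CCT GGC GCG TTG AAT GAT GTG TTA AGG — no ATG→stop ORF.
Frame +2: GCT GAG CGC CTC ACT GCT GTC ATG TAC CTG GCG CGT TGA ATG ATG TGT TAA GGT — ATG at 23, stop TGA at 38 → 18 nt; ATG at 41, stop TAA at 50 → 12 nt; ATG at 44, stop TAA at 50 → 9 nt.
Frame +3: CTG AGC GCC TCA CTG CTG TCA TGT ACC TGG CGC GTT GAA TGA TGT GTT AAG — no ATG→stop ORF.
Frame -1: ACC TTA ACA CAT CAT TCA ACG CGC CAG GTA CAT GAC AGC AGT GAG GCG CTC AGC — no ATG→stop ORF.
Frame -2: CCT TAA CAC ATC ATT CAA CGC GCC AGG TAC ATG ACA GCA GTG AGG CGC TCA GCA — no ATG→stop ORF.
Frame -3: CTT AAC ACA TCA TTC AAC GCG CCA GGT ACA TGA CAG CAG TGA GGC GCT CAG — no ATG→stop ORF.
Longest: frame +2, positions 23–40, 18 nt = 6 codons = 5 aa. → 18 nucleotides.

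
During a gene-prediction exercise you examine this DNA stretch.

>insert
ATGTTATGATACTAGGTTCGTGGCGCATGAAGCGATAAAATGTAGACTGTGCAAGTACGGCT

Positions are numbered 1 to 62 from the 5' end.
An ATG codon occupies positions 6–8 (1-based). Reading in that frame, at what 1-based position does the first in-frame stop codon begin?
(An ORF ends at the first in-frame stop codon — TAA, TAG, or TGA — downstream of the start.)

36

Codons from position 6: ATG (6–8), ATA (9–11), CTA (12–14), GGT (15–17), TCG (18–20), TGG (21–23), CGC (24–26), ATG (27–29), AAG (30–32), CGA (33–35), TAA (36–38).
TAA is a stop codon; it begins at position 36.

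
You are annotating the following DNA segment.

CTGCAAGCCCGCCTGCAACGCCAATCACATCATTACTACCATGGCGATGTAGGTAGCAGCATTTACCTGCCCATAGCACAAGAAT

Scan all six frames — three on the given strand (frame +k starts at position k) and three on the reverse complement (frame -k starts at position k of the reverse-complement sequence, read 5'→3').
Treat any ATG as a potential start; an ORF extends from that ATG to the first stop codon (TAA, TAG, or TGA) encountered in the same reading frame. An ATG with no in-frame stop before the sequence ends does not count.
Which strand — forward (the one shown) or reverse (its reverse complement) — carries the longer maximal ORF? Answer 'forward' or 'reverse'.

reverse

Reverse complement (5'→3'): ATTCTTGTGCTATGGGCAGGTAAATGCTGCTACCTACATCGCCATGGTAGTAATGATGTGATTGGCGTTGCAGGCGGGCTTGCAG
Frame +1: CTG CAA GCC CGC CTG CAA CGC CAA TCA CAT CAT TAC TAC CAT GGC GAT GTA GGT AGC AGC ATT TAC CTG CCC ATA GCA CAA GAA — no ATG→stop ORF.
Frame +2: TGC AAG CCC GCC TGC AAC GCC AAT CAC ATC ATT ACT ACC ATG GCG ATG TAG GTA GCA GCA TTT ACC TGC CCA TAG CAC AAG AAT — ATG at 41, stop TAG at 50 → 12 nt; ATG at 47, stop TAG at 50 → 6 nt.
Frame +3: GCA AGC CCG CCT GCA ACG CCA ATC ACA TCA TTA CTA CCA TGG CGA TGT AGG TAG CAG CAT TTA CCT GCC CAT AGC ACA AGA — no ATG→stop ORF.
Frame -1: ATT CTT GTG CTA TGG GCA GGT AAA TGC TGC TAC CTA CAT CGC CAT GGT AGT AAT GAT GTG ATT GGC GTT GCA GGC GGG CTT GCA — no ATG→stop ORF.
Frame -2: TTC TTG TGC TAT GGG CAG GTA AAT GCT GCT ACC TAC ATC GCC ATG GTA GTA ATG ATG TGA TTG GCG TTG CAG GCG GGC TTG CAG — ATG at 44, stop TGA at 59 → 18 nt; ATG at 53, stop TGA at 59 → 9 nt; ATG at 56, stop TGA at 59 → 6 nt.
Frame -3: TCT TGT GCT ATG GGC AGG TAA ATG CTG CTA CCT ACA TCG CCA TGG TAG TAA TGA TGT GAT TGG CGT TGC AGG CGG GCT TGC — ATG at 12, stop TAA at 21 → 12 nt; ATG at 24, stop TAG at 48 → 27 nt.
Forward-strand max 12 nt; reverse-strand max 27 nt. The reverse strand has the longer ORF.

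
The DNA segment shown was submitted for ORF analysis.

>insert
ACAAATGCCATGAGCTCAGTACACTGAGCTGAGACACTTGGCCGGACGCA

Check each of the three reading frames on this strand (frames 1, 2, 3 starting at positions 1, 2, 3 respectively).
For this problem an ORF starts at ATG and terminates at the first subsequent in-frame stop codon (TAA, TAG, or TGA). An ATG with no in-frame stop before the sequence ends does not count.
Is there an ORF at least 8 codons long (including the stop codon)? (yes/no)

no

Frame 1: ACA AAT GCC ATG AGC TCA GTA CAC TGA GCT GAG ACA CTT GGC CGG ACG — ATG at 10, stop TGA at 25 → 18 nt.
Frame 2: CAA ATG CCA TGA GCT CAG TAC ACT GAG CTG AGA CAC TTG GCC GGA CGC — ATG at 5, stop TGA at 11 → 9 nt.
Frame 3: AAA TGC CAT GAG CTC AGT ACA CTG AGC TGA GAC ACT TGG CCG GAC GCA — no ATG→stop ORF.
Largest ORF found is 6 codons < 8, so no.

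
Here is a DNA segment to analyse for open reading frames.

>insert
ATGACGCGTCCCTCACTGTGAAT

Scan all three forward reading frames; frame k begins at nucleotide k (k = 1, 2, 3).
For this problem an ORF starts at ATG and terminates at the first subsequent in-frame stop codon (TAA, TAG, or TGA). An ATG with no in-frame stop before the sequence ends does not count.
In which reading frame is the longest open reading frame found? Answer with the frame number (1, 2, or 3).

1

Frame 1: ATG ACG CGT CCC TCA CTG TGA — ATG at 1, stop TGA at 19 → 21 nt.
Frame 2: TGA CGC GTC CCT CAC TGT GAA — no ATG→stop ORF.
Frame 3: GAC GCG TCC CTC ACT GTG AAT — no ATG→stop ORF.
Longest ORF is 21 nt in frame 1 (positions 1–21).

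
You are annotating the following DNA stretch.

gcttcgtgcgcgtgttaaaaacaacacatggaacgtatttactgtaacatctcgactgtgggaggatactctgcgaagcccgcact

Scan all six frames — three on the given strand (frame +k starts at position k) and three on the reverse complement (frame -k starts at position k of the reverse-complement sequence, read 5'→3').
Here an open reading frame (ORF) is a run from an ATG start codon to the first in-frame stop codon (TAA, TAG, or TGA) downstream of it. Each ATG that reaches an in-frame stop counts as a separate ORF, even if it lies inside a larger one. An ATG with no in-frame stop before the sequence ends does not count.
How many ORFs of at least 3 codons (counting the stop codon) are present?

2

Reverse complement (5'→3'): AGTGCGGGCTTCGCAGAGTATCCTCCCACAGTCGAGATGTTACAGTAAATACGTTCCATGTGTTGTTTTTAACACGCGCACGAAGC
Frame +1: GCT TCG TGC GCG TGT TAA AAA CAA CAC ATG GAA CGT ATT TAC TGT AAC ATC TCG ACT GTG GGA GGA TAC TCT GCG AAG CCC GCA — no ATG→stop ORF.
Frame +2: CTT CGT GCG CGT GTT AAA AAC AAC ACA TGG AAC GTA TTT ACT GTA ACA TCT CGA CTG TGG GAG GAT ACT CTG CGA AGC CCG CAC — no ATG→stop ORF.
Frame +3: TTC GTG CGC GTG TTA AAA ACA ACA CAT GGA ACG TAT TTA CTG TAA CAT CTC GAC TGT GGG AGG ATA CTC TGC GAA GCC CGC ACT — no ATG→stop ORF.
Frame -1: AGT GCG GGC TTC GCA GAG TAT CCT CCC ACA GTC GAG ATG TTA CAG TAA ATA CGT TCC ATG TGT TGT TTT TAA CAC GCG CAC GAA — ATG at 37, stop TAA at 46 → 12 nt; ATG at 58, stop TAA at 70 → 15 nt.
Frame -2: GTG CGG GCT TCG CAG AGT ATC CTC CCA CAG TCG AGA TGT TAC AGT AAA TAC GTT CCA TGT GTT GTT TTT AAC ACG CGC ACG AAG — no ATG→stop ORF.
Frame -3: TGC GGG CTT CGC AGA GTA TCC TCC CAC AGT CGA GAT GTT ACA GTA AAT ACG TTC CAT GTG TTG TTT TTA ACA CGC GCA CGA AGC — no ATG→stop ORF.
ORFs ≥ 3 codons: frame -1 37–48 (4 codons), frame -1 58–72 (5 codons). Count = 2.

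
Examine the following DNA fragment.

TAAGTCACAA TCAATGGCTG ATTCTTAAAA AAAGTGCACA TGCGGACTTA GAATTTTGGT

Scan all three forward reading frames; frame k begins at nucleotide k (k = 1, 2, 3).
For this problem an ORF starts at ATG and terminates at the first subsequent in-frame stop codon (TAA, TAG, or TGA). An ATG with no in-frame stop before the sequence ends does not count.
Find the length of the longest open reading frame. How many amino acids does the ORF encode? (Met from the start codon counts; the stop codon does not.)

Frame 1: TAA GTC ACA ATC AAT GGC TGA TTC TTA AAA AAA GTG CAC ATG CGG ACT TAG AAT TTT GGT — ATG at 40, stop TAG at 49 → 12 nt.
Frame 2: AAG TCA CAA TCA ATG GCT GAT TCT TAA AAA AAG TGC ACA TGC GGA CTT AGA ATT TTG — ATG at 14, stop TAA at 26 → 15 nt.
Frame 3: AGT CAC AAT CAA TGG CTG ATT CTT AAA AAA AGT GCA CAT GCG GAC TTA GAA TTT TGG — no ATG→stop ORF.
Longest: frame 2, positions 14–28, 15 nt = 5 codons = 4 aa. → 4 amino acids.

4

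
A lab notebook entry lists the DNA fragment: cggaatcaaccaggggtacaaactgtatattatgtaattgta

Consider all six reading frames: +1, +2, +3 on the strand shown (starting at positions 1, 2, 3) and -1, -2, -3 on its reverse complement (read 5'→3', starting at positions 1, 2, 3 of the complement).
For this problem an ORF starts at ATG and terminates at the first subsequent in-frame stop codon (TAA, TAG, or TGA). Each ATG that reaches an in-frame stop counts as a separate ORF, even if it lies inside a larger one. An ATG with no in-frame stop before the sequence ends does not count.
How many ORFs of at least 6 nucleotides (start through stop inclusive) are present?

1

Reverse complement (5'→3'): TACAATTACATAATATACAGTTTGTACCCCTGGTTGATTCCG
Frame +1: CGG AAT CAA CCA GGG GTA CAA ACT GTA TAT TAT GTA ATT GTA — no ATG→stop ORF.
Frame +2: GGA ATC AAC CAG GGG TAC AAA CTG TAT ATT ATG TAA TTG — ATG at 32, stop TAA at 35 → 6 nt.
Frame +3: GAA TCA ACC AGG GGT ACA AAC TGT ATA TTA TGT AAT TGT — no ATG→stop ORF.
Frame -1: TAC AAT TAC ATA ATA TAC AGT TTG TAC CCC TGG TTG ATT CCG — no ATG→stop ORF.
Frame -2: ACA ATT ACA TAA TAT ACA GTT TGT ACC CCT GGT TGA TTC — no ATG→stop ORF.
Frame -3: CAA TTA CAT AAT ATA CAG TTT GTA CCC CTG GTT GAT TCC — no ATG→stop ORF.
ORFs ≥ 6 nucleotides: frame +2 32–37 (6 nucleotides). Count = 1.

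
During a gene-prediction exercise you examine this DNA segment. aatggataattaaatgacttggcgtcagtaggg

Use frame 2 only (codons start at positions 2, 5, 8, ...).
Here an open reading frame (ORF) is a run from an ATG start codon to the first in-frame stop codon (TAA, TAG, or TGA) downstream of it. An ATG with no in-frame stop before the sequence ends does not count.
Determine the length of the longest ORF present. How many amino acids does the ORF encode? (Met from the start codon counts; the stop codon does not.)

5

Frame 2: ATG GAT AAT TAA ATG ACT TGG CGT CAG TAG — ATG at 2, stop TAA at 11 → 12 nt; ATG at 14, stop TAG at 29 → 18 nt.
Longest: frame 2, positions 14–31, 18 nt = 6 codons = 5 aa. → 5 amino acids.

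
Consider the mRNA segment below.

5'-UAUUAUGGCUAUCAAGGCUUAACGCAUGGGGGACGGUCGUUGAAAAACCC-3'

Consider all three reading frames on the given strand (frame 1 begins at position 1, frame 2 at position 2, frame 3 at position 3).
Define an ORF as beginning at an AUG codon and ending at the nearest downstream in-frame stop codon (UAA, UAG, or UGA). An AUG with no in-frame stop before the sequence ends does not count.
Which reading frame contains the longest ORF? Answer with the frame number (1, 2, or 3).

2

Frame 1: UAU UAU GGC UAU CAA GGC UUA ACG CAU GGG GGA CGG UCG UUG AAA AAC — no AUG→stop ORF.
Frame 2: AUU AUG GCU AUC AAG GCU UAA CGC AUG GGG GAC GGU CGU UGA AAA ACC — AUG at 5, stop UAA at 20 → 18 nt; AUG at 26, stop UGA at 41 → 18 nt.
Frame 3: UUA UGG CUA UCA AGG CUU AAC GCA UGG GGG ACG GUC GUU GAA AAA CCC — no AUG→stop ORF.
Longest ORF is 18 nt in frame 2 (positions 5–22).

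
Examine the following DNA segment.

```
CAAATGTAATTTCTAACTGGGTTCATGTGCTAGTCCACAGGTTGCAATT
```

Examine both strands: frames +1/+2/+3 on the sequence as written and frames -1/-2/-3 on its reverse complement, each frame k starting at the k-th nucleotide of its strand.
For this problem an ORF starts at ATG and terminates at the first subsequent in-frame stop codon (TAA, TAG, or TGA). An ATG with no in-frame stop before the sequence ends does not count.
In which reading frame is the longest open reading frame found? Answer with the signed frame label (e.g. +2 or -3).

Reverse complement (5'→3'): AATTGCAACCTGTGGACTAGCACATGAACCCAGTTAGAAATTACATTTG
Frame +1: CAA ATG TAA TTT CTA ACT GGG TTC ATG TGC TAG TCC ACA GGT TGC AAT — ATG at 4, stop TAA at 7 → 6 nt; ATG at 25, stop TAG at 31 → 9 nt.
Frame +2: AAA TGT AAT TTC TAA CTG GGT TCA TGT GCT AGT CCA CAG GTT GCA ATT — no ATG→stop ORF.
Frame +3: AAT GTA ATT TCT AAC TGG GTT CAT GTG CTA GTC CAC AGG TTG CAA — no ATG→stop ORF.
Frame -1: AAT TGC AAC CTG TGG ACT AGC ACA TGA ACC CAG TTA GAA ATT ACA TTT — no ATG→stop ORF.
Frame -2: ATT GCA ACC TGT GGA CTA GCA CAT GAA CCC AGT TAG AAA TTA CAT TTG — no ATG→stop ORF.
Frame -3: TTG CAA CCT GTG GAC TAG CAC ATG AAC CCA GTT AGA AAT TAC ATT — no ATG→stop ORF.
Longest ORF is 9 nt in frame +1 (positions 25–33).

+1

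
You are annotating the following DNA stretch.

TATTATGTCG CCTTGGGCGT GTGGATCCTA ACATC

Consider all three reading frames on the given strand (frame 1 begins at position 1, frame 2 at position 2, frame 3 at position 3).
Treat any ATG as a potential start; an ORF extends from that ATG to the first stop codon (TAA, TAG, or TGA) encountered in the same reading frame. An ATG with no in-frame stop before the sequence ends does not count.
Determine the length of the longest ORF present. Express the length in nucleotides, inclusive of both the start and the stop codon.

Frame 1: TAT TAT GTC GCC TTG GGC GTG TGG ATC CTA ACA — no ATG→stop ORF.
Frame 2: ATT ATG TCG CCT TGG GCG TGT GGA TCC TAA CAT — ATG at 5, stop TAA at 29 → 27 nt.
Frame 3: TTA TGT CGC CTT GGG CGT GTG GAT CCT AAC ATC — no ATG→stop ORF.
Longest: frame 2, positions 5–31, 27 nt = 9 codons = 8 aa. → 27 nucleotides.

27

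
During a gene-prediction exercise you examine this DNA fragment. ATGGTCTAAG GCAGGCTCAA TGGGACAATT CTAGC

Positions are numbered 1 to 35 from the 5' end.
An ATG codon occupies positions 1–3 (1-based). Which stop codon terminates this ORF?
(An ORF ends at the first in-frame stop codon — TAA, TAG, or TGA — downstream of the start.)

Codons from position 1: ATG (1–3), GTC (4–6), TAA (7–9).
The first in-frame stop codon is TAA.

TAA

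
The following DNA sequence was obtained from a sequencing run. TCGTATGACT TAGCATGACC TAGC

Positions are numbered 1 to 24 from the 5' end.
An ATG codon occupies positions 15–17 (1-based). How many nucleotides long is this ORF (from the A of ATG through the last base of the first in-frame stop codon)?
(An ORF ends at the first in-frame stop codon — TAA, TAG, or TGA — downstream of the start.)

Codons from position 15: ATG (15–17), ACC (18–20), TAG (21–23).
TAG is the first in-frame stop; ORF spans 15–23, 9 nucleotides.

9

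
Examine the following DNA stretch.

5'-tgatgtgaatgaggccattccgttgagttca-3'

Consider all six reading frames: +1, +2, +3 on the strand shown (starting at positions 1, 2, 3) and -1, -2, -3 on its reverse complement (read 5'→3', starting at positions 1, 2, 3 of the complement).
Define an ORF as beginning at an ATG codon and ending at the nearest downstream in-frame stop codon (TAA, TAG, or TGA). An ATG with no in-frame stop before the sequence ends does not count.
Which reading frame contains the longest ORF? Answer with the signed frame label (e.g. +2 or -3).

Reverse complement (5'→3'): TGAACTCAACGGAATGGCCTCATTCACATCA
Frame +1: TGA TGT GAA TGA GGC CAT TCC GTT GAG TTC — no ATG→stop ORF.
Frame +2: GAT GTG AAT GAG GCC ATT CCG TTG AGT TCA — no ATG→stop ORF.
Frame +3: ATG TGA ATG AGG CCA TTC CGT TGA GTT — ATG at 3, stop TGA at 6 → 6 nt; ATG at 9, stop TGA at 24 → 18 nt.
Frame -1: TGA ACT CAA CGG AAT GGC CTC ATT CAC ATC — no ATG→stop ORF.
Frame -2: GAA CTC AAC GGA ATG GCC TCA TTC ACA TCA — no ATG→stop ORF.
Frame -3: AAC TCA ACG GAA TGG CCT CAT TCA CAT — no ATG→stop ORF.
Longest ORF is 18 nt in frame +3 (positions 9–26).

+3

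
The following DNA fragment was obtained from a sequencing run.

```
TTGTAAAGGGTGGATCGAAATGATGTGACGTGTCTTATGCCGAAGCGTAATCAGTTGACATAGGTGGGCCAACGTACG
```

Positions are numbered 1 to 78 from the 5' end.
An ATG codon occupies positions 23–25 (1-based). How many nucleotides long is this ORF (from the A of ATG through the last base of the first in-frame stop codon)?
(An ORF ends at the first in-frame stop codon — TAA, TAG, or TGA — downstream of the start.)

Codons from position 23: ATG (23–25), TGA (26–28).
TGA is the first in-frame stop; ORF spans 23–28, 6 nucleotides.

6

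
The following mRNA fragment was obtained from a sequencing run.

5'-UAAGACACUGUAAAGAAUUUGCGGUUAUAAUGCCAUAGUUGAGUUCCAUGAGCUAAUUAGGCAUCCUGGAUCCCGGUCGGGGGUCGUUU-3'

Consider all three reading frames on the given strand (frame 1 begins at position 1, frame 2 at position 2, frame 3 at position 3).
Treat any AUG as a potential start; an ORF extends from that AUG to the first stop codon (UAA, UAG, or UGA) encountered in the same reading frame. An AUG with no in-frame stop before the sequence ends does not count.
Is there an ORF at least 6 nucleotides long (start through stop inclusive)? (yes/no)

yes

Frame 1: UAA GAC ACU GUA AAG AAU UUG CGG UUA UAA UGC CAU AGU UGA GUU CCA UGA GCU AAU UAG GCA UCC UGG AUC CCG GUC GGG GGU CGU — no AUG→stop ORF.
Frame 2: AAG ACA CUG UAA AGA AUU UGC GGU UAU AAU GCC AUA GUU GAG UUC CAU GAG CUA AUU AGG CAU CCU GGA UCC CGG UCG GGG GUC GUU — no AUG→stop ORF.
Frame 3: AGA CAC UGU AAA GAA UUU GCG GUU AUA AUG CCA UAG UUG AGU UCC AUG AGC UAA UUA GGC AUC CUG GAU CCC GGU CGG GGG UCG UUU — AUG at 30, stop UAG at 36 → 9 nt; AUG at 48, stop UAA at 54 → 9 nt.
Frame 3 has an ORF of 9 nucleotides (positions 30–38) ≥ 6, so yes.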